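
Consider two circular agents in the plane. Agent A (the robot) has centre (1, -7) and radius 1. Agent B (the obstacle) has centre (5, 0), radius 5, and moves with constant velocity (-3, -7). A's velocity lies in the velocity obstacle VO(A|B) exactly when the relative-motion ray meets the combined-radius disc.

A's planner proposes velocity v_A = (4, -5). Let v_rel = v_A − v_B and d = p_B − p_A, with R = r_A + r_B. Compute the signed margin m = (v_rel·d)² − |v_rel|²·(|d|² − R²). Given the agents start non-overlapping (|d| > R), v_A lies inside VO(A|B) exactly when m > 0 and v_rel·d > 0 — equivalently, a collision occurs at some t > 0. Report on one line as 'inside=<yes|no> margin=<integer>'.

d = (4, 7),  |d|² = 65;  R = 1+5 = 6,  c = 65−6² = 29
v_rel = (7, 2),  |v_rel|² = 53;  v_rel·d = (7)·(4) + (2)·(7) = 42
53·t² − 84·t + 29 = 0  ⇒  m = 42² − 53·29 = 227
m = 227 > 0,  v_rel·d = 42 > 0  ⇒  inside

inside=yes margin=227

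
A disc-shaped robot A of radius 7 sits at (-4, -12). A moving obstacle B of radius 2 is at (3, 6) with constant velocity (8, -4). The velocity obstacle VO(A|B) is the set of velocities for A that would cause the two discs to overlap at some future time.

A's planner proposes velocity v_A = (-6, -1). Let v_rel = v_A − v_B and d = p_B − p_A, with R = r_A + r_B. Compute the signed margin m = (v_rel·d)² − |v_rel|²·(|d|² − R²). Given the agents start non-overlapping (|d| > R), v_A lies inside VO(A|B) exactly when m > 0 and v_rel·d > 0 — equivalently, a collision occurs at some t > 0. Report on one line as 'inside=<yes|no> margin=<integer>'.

d = (7, 18),  |d|² = 373;  R = 7+2 = 9,  c = 373−9² = 292
v_rel = (-14, 3),  |v_rel|² = 205;  v_rel·d = (-14)·(7) + (3)·(18) = -44
205·t² + 88·t + 292 = 0  ⇒  m = (-44)² − 205·292 = -57924
m = -57924 < 0,  v_rel·d = -44 < 0  ⇒  outside

inside=no margin=-57924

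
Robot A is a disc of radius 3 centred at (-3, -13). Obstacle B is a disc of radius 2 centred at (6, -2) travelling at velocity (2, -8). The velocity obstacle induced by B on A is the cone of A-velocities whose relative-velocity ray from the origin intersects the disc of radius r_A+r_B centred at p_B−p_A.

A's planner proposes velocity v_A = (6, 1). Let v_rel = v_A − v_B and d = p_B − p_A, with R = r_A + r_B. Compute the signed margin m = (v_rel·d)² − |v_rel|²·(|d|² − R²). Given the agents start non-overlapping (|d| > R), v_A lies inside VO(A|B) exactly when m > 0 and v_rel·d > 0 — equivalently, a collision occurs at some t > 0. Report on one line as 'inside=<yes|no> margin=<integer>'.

d = (9, 11),  |d|² = 202;  R = 3+2 = 5,  c = 202−5² = 177
v_rel = (4, 9),  |v_rel|² = 97;  v_rel·d = (4)·(9) + (9)·(11) = 135
97·t² − 270·t + 177 = 0  ⇒  m = 135² − 97·177 = 1056
m = 1056 > 0,  v_rel·d = 135 > 0  ⇒  inside

inside=yes margin=1056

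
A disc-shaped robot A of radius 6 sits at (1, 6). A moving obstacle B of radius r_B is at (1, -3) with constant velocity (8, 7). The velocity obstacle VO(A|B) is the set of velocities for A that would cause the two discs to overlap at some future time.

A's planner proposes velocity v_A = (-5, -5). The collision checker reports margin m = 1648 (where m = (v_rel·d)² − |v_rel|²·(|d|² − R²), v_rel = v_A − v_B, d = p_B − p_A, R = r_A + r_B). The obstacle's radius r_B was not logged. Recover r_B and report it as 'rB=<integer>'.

m = 1648
d = (0, -9);  v_rel = (-13, -12),  |v_rel|² = 313
v_rel×d = (-13)·(-9) − (-12)·(0) = 117
since m = R²·313 − 117²:  R² = (13689 + 1648) / 313 = 49
R = √49 = 7  ⇒  r_B = 7 − 6 = 1

rB=1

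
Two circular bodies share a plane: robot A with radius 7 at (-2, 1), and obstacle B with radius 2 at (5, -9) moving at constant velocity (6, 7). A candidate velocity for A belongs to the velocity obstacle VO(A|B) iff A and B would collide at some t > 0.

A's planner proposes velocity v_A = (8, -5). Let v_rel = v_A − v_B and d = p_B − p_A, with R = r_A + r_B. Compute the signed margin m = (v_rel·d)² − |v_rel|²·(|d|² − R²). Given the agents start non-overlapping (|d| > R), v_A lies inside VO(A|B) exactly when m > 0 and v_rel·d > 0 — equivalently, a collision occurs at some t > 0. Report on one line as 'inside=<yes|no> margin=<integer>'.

d = (7, -10),  |d|² = 149;  R = 7+2 = 9,  c = 149−9² = 68
v_rel = (2, -12),  |v_rel|² = 148;  v_rel·d = (2)·(7) + (-12)·(-10) = 134
148·t² − 268·t + 68 = 0  ⇒  m = 134² − 148·68 = 7892
m = 7892 > 0,  v_rel·d = 134 > 0  ⇒  inside

inside=yes margin=7892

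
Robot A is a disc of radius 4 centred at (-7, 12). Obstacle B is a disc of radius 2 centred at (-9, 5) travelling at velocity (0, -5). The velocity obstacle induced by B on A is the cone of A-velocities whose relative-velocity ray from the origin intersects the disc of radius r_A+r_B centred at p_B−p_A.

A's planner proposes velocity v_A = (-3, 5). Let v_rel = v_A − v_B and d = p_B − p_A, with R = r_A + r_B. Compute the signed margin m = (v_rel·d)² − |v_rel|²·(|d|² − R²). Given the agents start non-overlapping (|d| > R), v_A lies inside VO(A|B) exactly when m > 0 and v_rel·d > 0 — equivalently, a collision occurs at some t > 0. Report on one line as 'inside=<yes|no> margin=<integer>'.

d = (-2, -7),  |d|² = 53;  R = 4+2 = 6,  c = 53−6² = 17
v_rel = (-3, 10),  |v_rel|² = 109;  v_rel·d = (-3)·(-2) + (10)·(-7) = -64
109·t² + 128·t + 17 = 0  ⇒  m = (-64)² − 109·17 = 2243
m = 2243 > 0,  v_rel·d = -64 < 0  ⇒  outside

inside=no margin=2243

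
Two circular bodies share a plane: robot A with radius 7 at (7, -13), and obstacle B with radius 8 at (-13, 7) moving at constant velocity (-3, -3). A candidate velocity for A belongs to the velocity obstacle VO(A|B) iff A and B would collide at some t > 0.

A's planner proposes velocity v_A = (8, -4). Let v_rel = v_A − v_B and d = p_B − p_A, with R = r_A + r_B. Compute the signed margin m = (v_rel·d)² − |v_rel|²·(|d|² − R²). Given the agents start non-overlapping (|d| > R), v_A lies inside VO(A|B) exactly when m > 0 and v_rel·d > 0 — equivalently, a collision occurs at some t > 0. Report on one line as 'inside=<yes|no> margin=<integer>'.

d = (-20, 20),  |d|² = 800;  R = 7+8 = 15,  c = 800−15² = 575
v_rel = (11, -1),  |v_rel|² = 122;  v_rel·d = (11)·(-20) + (-1)·(20) = -240
122·t² + 480·t + 575 = 0  ⇒  m = (-240)² − 122·575 = -12550
m = -12550 < 0,  v_rel·d = -240 < 0  ⇒  outside

inside=no margin=-12550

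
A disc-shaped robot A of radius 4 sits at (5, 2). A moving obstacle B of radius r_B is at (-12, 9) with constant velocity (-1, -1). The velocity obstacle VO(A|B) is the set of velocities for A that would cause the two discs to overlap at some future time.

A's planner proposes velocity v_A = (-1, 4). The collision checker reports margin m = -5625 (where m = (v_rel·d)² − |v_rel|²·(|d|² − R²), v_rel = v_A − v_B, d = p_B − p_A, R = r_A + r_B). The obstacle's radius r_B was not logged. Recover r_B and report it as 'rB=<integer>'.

m = -5625
d = (-17, 7);  v_rel = (0, 5),  |v_rel|² = 25
v_rel×d = (0)·(7) − (5)·(-17) = 85
since m = R²·25 − 85²:  R² = (7225 + -5625) / 25 = 64
R = √64 = 8  ⇒  r_B = 8 − 4 = 4

rB=4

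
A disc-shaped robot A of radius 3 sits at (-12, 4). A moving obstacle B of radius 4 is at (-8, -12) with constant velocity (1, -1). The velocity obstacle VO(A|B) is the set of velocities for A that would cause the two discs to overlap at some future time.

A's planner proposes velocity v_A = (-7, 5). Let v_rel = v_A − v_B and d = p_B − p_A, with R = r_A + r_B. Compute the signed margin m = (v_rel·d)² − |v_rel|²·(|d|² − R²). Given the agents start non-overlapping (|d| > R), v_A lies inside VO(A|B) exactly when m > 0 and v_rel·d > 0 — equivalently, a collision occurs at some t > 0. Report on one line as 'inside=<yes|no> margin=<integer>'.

d = (4, -16),  |d|² = 272;  R = 3+4 = 7,  c = 272−7² = 223
v_rel = (-8, 6),  |v_rel|² = 100;  v_rel·d = (-8)·(4) + (6)·(-16) = -128
100·t² + 256·t + 223 = 0  ⇒  m = (-128)² − 100·223 = -5916
m = -5916 < 0,  v_rel·d = -128 < 0  ⇒  outside

inside=no margin=-5916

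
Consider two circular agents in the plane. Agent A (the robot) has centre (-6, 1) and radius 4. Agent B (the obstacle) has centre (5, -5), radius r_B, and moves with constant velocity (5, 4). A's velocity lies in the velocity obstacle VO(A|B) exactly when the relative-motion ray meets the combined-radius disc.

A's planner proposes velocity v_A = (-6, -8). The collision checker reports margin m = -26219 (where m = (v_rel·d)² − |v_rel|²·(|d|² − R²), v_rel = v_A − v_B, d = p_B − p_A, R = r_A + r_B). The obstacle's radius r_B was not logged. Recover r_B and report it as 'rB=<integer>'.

m = -26219
d = (11, -6);  v_rel = (-11, -12),  |v_rel|² = 265
v_rel×d = (-11)·(-6) − (-12)·(11) = 198
since m = R²·265 − 198²:  R² = (39204 + -26219) / 265 = 49
R = √49 = 7  ⇒  r_B = 7 − 4 = 3

rB=3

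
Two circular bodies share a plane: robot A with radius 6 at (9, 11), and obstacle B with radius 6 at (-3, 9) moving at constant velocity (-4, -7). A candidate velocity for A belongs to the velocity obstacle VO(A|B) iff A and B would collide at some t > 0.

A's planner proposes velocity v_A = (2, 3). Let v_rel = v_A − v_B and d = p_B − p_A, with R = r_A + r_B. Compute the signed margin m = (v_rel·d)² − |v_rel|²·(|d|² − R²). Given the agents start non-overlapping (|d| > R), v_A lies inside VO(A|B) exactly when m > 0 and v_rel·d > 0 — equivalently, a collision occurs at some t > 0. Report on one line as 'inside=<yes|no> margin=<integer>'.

d = (-12, -2),  |d|² = 148;  R = 6+6 = 12,  c = 148−12² = 4
v_rel = (6, 10),  |v_rel|² = 136;  v_rel·d = (6)·(-12) + (10)·(-2) = -92
136·t² + 184·t + 4 = 0  ⇒  m = (-92)² − 136·4 = 7920
m = 7920 > 0,  v_rel·d = -92 < 0  ⇒  outside

inside=no margin=7920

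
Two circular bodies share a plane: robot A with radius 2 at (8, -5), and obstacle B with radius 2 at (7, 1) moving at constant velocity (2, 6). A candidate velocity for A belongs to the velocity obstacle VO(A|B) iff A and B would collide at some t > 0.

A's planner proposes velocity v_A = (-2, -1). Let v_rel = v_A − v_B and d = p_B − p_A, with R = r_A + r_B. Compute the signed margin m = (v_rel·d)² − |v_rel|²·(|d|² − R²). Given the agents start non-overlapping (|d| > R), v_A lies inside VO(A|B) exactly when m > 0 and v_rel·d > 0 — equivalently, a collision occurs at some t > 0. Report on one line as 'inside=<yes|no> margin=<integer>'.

d = (-1, 6),  |d|² = 37;  R = 2+2 = 4,  c = 37−4² = 21
v_rel = (-4, -7),  |v_rel|² = 65;  v_rel·d = (-4)·(-1) + (-7)·(6) = -38
65·t² + 76·t + 21 = 0  ⇒  m = (-38)² − 65·21 = 79
m = 79 > 0,  v_rel·d = -38 < 0  ⇒  outside

inside=no margin=79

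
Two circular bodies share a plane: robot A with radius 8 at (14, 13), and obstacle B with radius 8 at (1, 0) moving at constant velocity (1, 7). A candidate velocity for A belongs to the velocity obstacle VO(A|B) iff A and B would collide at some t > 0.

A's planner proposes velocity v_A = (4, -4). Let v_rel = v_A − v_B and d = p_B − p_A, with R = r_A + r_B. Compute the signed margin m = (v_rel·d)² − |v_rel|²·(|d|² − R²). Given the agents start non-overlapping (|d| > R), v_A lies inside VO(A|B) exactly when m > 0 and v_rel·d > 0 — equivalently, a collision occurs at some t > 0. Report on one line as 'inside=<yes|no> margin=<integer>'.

d = (-13, -13),  |d|² = 338;  R = 8+8 = 16,  c = 338−16² = 82
v_rel = (3, -11),  |v_rel|² = 130;  v_rel·d = (3)·(-13) + (-11)·(-13) = 104
130·t² − 208·t + 82 = 0  ⇒  m = 104² − 130·82 = 156
m = 156 > 0,  v_rel·d = 104 > 0  ⇒  inside

inside=yes margin=156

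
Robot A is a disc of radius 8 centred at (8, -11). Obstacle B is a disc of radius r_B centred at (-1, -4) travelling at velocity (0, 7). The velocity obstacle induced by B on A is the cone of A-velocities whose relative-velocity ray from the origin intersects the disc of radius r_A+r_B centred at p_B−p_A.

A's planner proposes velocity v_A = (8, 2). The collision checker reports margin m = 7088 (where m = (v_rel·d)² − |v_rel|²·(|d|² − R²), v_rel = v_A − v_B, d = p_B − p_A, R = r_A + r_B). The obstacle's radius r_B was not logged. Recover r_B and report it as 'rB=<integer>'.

m = 7088
d = (-9, 7);  v_rel = (8, -5),  |v_rel|² = 89
v_rel×d = (8)·(7) − (-5)·(-9) = 11
since m = R²·89 − 11²:  R² = (121 + 7088) / 89 = 81
R = √81 = 9  ⇒  r_B = 9 − 8 = 1

rB=1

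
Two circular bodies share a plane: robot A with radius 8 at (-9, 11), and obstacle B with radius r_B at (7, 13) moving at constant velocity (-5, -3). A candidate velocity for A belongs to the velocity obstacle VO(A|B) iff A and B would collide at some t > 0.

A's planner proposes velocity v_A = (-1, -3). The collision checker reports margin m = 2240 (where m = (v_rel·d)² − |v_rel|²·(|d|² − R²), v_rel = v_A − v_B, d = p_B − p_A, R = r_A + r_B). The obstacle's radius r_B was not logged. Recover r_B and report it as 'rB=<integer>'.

m = 2240
d = (16, 2);  v_rel = (4, 0),  |v_rel|² = 16
v_rel×d = (4)·(2) − (0)·(16) = 8
since m = R²·16 − 8²:  R² = (64 + 2240) / 16 = 144
R = √144 = 12  ⇒  r_B = 12 − 8 = 4

rB=4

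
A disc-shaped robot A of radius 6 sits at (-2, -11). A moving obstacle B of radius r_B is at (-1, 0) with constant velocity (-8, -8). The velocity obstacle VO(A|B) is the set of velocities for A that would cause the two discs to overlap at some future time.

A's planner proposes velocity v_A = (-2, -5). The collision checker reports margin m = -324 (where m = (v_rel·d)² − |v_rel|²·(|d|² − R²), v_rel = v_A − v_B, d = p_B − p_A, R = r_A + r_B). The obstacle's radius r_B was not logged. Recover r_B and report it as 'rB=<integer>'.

m = -324
d = (1, 11);  v_rel = (6, 3),  |v_rel|² = 45
v_rel×d = (6)·(11) − (3)·(1) = 63
since m = R²·45 − 63²:  R² = (3969 + -324) / 45 = 81
R = √81 = 9  ⇒  r_B = 9 − 6 = 3

rB=3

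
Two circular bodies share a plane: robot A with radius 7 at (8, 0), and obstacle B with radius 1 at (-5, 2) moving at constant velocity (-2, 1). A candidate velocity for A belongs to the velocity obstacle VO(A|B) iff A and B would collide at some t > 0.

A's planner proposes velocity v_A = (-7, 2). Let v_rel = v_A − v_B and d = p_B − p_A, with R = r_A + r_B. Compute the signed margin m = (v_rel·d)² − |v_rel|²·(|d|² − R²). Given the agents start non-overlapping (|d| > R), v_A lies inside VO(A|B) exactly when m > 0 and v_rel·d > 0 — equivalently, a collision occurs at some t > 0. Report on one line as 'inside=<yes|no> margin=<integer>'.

d = (-13, 2),  |d|² = 173;  R = 7+1 = 8,  c = 173−8² = 109
v_rel = (-5, 1),  |v_rel|² = 26;  v_rel·d = (-5)·(-13) + (1)·(2) = 67
26·t² − 134·t + 109 = 0  ⇒  m = 67² − 26·109 = 1655
m = 1655 > 0,  v_rel·d = 67 > 0  ⇒  inside

inside=yes margin=1655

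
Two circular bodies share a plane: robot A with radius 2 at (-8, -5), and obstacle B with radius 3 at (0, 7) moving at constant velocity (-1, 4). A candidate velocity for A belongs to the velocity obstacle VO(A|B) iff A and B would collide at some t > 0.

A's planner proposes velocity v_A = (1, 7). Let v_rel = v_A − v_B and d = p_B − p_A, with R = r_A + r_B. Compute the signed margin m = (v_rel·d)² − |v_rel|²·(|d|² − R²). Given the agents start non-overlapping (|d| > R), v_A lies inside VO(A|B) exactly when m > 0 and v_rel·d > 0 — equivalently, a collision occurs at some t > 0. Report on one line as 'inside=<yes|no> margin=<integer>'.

d = (8, 12),  |d|² = 208;  R = 2+3 = 5,  c = 208−5² = 183
v_rel = (2, 3),  |v_rel|² = 13;  v_rel·d = (2)·(8) + (3)·(12) = 52
13·t² − 104·t + 183 = 0  ⇒  m = 52² − 13·183 = 325
m = 325 > 0,  v_rel·d = 52 > 0  ⇒  inside

inside=yes margin=325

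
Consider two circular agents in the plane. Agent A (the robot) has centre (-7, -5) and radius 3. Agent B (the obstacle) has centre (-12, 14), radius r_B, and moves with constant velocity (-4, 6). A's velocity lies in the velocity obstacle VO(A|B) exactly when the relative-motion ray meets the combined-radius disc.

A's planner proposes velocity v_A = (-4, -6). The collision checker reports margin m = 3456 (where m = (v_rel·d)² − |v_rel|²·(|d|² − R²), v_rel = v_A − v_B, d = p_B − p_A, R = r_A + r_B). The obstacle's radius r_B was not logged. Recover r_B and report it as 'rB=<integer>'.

m = 3456
d = (-5, 19);  v_rel = (0, -12),  |v_rel|² = 144
v_rel×d = (0)·(19) − (-12)·(-5) = -60
since m = R²·144 − (-60)²:  R² = (3600 + 3456) / 144 = 49
R = √49 = 7  ⇒  r_B = 7 − 3 = 4

rB=4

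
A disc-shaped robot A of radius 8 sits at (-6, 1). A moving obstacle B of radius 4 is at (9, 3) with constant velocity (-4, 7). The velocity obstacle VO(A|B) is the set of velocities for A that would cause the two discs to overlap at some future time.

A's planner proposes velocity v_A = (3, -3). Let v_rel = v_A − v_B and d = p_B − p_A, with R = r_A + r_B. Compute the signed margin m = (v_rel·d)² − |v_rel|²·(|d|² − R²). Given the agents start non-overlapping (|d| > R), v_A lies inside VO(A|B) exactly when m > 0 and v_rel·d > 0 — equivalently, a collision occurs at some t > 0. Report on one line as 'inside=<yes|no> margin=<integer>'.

d = (15, 2),  |d|² = 229;  R = 8+4 = 12,  c = 229−12² = 85
v_rel = (7, -10),  |v_rel|² = 149;  v_rel·d = (7)·(15) + (-10)·(2) = 85
149·t² − 170·t + 85 = 0  ⇒  m = 85² − 149·85 = -5440
m = -5440 < 0,  v_rel·d = 85 > 0  ⇒  outside

inside=no margin=-5440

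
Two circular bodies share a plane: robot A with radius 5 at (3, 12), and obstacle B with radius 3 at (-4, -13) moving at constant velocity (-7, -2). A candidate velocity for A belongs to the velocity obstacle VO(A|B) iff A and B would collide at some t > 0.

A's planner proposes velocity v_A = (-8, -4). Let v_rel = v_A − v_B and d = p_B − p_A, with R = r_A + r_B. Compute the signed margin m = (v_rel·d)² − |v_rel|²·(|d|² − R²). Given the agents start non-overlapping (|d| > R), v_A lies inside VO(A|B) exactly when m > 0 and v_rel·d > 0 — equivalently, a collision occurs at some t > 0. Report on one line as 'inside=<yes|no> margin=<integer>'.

d = (-7, -25),  |d|² = 674;  R = 5+3 = 8,  c = 674−8² = 610
v_rel = (-1, -2),  |v_rel|² = 5;  v_rel·d = (-1)·(-7) + (-2)·(-25) = 57
5·t² − 114·t + 610 = 0  ⇒  m = 57² − 5·610 = 199
m = 199 > 0,  v_rel·d = 57 > 0  ⇒  inside

inside=yes margin=199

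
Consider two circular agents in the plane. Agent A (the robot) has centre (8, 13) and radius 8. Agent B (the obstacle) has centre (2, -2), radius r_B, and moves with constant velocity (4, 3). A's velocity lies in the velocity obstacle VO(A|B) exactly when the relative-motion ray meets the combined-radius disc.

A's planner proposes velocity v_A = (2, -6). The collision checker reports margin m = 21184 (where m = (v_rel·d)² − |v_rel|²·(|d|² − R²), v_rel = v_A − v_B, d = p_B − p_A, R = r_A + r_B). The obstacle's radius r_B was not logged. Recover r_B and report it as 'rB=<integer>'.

m = 21184
d = (-6, -15);  v_rel = (-2, -9),  |v_rel|² = 85
v_rel×d = (-2)·(-15) − (-9)·(-6) = -24
since m = R²·85 − (-24)²:  R² = (576 + 21184) / 85 = 256
R = √256 = 16  ⇒  r_B = 16 − 8 = 8

rB=8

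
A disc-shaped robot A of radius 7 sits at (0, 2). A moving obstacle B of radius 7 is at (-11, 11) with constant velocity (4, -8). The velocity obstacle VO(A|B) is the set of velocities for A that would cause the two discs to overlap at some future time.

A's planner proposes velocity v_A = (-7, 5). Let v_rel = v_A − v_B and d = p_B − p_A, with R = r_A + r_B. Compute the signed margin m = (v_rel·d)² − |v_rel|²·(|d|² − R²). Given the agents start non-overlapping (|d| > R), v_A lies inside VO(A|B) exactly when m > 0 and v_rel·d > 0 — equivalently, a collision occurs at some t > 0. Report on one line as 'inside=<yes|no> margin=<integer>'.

d = (-11, 9),  |d|² = 202;  R = 7+7 = 14,  c = 202−14² = 6
v_rel = (-11, 13),  |v_rel|² = 290;  v_rel·d = (-11)·(-11) + (13)·(9) = 238
290·t² − 476·t + 6 = 0  ⇒  m = 238² − 290·6 = 54904
m = 54904 > 0,  v_rel·d = 238 > 0  ⇒  inside

inside=yes margin=54904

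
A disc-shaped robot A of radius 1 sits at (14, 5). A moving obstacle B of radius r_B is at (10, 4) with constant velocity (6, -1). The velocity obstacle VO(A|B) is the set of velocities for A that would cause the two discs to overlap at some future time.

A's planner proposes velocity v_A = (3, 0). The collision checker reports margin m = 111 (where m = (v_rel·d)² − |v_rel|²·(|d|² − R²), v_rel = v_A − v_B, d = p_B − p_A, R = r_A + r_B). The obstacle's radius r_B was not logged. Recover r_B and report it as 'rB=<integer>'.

m = 111
d = (-4, -1);  v_rel = (-3, 1),  |v_rel|² = 10
v_rel×d = (-3)·(-1) − (1)·(-4) = 7
since m = R²·10 − 7²:  R² = (49 + 111) / 10 = 16
R = √16 = 4  ⇒  r_B = 4 − 1 = 3

rB=3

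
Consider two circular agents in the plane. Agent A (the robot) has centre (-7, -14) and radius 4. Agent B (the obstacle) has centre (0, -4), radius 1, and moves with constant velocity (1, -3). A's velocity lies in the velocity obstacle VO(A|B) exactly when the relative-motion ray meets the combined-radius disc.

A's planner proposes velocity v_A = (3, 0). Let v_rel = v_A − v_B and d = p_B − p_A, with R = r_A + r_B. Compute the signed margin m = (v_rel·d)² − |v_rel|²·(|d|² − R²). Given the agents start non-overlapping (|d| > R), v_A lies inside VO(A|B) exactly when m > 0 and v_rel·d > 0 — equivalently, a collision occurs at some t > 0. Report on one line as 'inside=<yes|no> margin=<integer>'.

d = (7, 10),  |d|² = 149;  R = 4+1 = 5,  c = 149−5² = 124
v_rel = (2, 3),  |v_rel|² = 13;  v_rel·d = (2)·(7) + (3)·(10) = 44
13·t² − 88·t + 124 = 0  ⇒  m = 44² − 13·124 = 324
m = 324 > 0,  v_rel·d = 44 > 0  ⇒  inside

inside=yes margin=324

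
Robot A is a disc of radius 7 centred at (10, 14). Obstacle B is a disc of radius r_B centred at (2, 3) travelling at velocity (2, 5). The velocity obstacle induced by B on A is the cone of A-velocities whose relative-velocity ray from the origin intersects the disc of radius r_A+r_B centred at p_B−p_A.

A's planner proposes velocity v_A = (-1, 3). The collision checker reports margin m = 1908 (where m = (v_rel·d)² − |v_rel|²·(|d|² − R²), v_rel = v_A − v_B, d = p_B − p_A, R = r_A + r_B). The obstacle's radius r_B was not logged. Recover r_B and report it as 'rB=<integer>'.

m = 1908
d = (-8, -11);  v_rel = (-3, -2),  |v_rel|² = 13
v_rel×d = (-3)·(-11) − (-2)·(-8) = 17
since m = R²·13 − 17²:  R² = (289 + 1908) / 13 = 169
R = √169 = 13  ⇒  r_B = 13 − 7 = 6

rB=6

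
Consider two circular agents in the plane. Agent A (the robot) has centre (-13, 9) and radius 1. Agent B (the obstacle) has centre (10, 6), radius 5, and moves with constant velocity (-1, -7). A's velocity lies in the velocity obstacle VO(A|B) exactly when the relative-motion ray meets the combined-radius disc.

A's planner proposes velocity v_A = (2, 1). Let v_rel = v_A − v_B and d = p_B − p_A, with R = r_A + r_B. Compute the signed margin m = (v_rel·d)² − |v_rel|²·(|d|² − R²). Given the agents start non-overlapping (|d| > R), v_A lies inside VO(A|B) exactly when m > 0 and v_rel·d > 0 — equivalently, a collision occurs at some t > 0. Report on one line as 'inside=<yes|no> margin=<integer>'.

d = (23, -3),  |d|² = 538;  R = 1+5 = 6,  c = 538−6² = 502
v_rel = (3, 8),  |v_rel|² = 73;  v_rel·d = (3)·(23) + (8)·(-3) = 45
73·t² − 90·t + 502 = 0  ⇒  m = 45² − 73·502 = -34621
m = -34621 < 0,  v_rel·d = 45 > 0  ⇒  outside

inside=no margin=-34621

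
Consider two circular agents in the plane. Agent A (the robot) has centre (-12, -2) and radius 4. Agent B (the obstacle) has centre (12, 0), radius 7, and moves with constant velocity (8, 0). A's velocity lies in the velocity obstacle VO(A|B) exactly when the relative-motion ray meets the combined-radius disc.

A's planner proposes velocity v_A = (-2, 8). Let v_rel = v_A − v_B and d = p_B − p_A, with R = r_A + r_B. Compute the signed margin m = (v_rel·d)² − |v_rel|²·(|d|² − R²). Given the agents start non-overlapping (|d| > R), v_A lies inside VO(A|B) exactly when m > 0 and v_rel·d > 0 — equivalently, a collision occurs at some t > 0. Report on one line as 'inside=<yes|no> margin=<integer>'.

d = (24, 2),  |d|² = 580;  R = 4+7 = 11,  c = 580−11² = 459
v_rel = (-10, 8),  |v_rel|² = 164;  v_rel·d = (-10)·(24) + (8)·(2) = -224
164·t² + 448·t + 459 = 0  ⇒  m = (-224)² − 164·459 = -25100
m = -25100 < 0,  v_rel·d = -224 < 0  ⇒  outside

inside=no margin=-25100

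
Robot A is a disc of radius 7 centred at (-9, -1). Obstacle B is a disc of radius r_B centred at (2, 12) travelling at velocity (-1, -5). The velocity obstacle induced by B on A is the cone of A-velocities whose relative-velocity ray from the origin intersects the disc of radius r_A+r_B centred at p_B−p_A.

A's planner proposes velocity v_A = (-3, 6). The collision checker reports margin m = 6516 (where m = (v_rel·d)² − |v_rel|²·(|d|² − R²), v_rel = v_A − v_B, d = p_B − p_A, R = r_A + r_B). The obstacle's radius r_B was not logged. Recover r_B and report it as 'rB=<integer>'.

m = 6516
d = (11, 13);  v_rel = (-2, 11),  |v_rel|² = 125
v_rel×d = (-2)·(13) − (11)·(11) = -147
since m = R²·125 − (-147)²:  R² = (21609 + 6516) / 125 = 225
R = √225 = 15  ⇒  r_B = 15 − 7 = 8

rB=8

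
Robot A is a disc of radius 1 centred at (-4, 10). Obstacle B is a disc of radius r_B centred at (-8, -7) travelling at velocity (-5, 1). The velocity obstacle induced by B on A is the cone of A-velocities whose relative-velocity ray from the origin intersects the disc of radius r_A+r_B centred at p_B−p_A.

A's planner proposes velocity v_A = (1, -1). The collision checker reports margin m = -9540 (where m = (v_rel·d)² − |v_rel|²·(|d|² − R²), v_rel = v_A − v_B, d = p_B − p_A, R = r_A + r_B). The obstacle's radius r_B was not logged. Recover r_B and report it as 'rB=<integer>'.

m = -9540
d = (-4, -17);  v_rel = (6, -2),  |v_rel|² = 40
v_rel×d = (6)·(-17) − (-2)·(-4) = -110
since m = R²·40 − (-110)²:  R² = (12100 + -9540) / 40 = 64
R = √64 = 8  ⇒  r_B = 8 − 1 = 7

rB=7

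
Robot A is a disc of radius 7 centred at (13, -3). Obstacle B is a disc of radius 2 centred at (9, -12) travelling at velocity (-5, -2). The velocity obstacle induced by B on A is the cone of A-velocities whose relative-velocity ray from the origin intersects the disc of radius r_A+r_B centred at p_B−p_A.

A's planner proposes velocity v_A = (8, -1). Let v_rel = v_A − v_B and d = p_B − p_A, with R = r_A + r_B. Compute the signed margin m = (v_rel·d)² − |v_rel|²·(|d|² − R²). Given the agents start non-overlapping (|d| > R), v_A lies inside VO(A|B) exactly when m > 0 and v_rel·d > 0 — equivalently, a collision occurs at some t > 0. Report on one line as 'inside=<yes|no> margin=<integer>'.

d = (-4, -9),  |d|² = 97;  R = 7+2 = 9,  c = 97−9² = 16
v_rel = (13, 1),  |v_rel|² = 170;  v_rel·d = (13)·(-4) + (1)·(-9) = -61
170·t² + 122·t + 16 = 0  ⇒  m = (-61)² − 170·16 = 1001
m = 1001 > 0,  v_rel·d = -61 < 0  ⇒  outside

inside=no margin=1001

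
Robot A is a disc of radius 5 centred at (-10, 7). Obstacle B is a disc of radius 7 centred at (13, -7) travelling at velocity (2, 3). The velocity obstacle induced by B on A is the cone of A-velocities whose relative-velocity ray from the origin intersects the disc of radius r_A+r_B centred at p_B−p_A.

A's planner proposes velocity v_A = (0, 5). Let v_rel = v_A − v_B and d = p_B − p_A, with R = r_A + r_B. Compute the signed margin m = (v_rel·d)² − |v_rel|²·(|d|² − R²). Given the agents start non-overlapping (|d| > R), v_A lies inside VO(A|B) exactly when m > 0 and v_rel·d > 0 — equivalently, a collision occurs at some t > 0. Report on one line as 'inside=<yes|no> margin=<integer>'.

d = (23, -14),  |d|² = 725;  R = 5+7 = 12,  c = 725−12² = 581
v_rel = (-2, 2),  |v_rel|² = 8;  v_rel·d = (-2)·(23) + (2)·(-14) = -74
8·t² + 148·t + 581 = 0  ⇒  m = (-74)² − 8·581 = 828
m = 828 > 0,  v_rel·d = -74 < 0  ⇒  outside

inside=no margin=828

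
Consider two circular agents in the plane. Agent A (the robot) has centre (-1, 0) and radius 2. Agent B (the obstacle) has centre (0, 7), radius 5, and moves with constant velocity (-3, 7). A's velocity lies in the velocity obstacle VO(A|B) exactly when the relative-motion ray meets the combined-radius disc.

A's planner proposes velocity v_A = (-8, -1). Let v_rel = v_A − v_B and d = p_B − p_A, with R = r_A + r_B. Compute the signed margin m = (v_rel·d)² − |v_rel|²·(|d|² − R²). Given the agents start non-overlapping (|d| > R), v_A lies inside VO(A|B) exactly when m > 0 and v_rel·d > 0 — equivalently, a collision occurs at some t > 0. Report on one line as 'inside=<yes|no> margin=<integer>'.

d = (1, 7),  |d|² = 50;  R = 2+5 = 7,  c = 50−7² = 1
v_rel = (-5, -8),  |v_rel|² = 89;  v_rel·d = (-5)·(1) + (-8)·(7) = -61
89·t² + 122·t + 1 = 0  ⇒  m = (-61)² − 89·1 = 3632
m = 3632 > 0,  v_rel·d = -61 < 0  ⇒  outside

inside=no margin=3632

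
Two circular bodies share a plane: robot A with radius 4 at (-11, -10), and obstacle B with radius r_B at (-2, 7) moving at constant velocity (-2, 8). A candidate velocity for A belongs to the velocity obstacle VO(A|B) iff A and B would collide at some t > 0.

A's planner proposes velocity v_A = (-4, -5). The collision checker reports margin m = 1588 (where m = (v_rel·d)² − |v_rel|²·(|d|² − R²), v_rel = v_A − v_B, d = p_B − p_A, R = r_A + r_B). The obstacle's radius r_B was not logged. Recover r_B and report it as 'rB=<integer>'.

m = 1588
d = (9, 17);  v_rel = (-2, -13),  |v_rel|² = 173
v_rel×d = (-2)·(17) − (-13)·(9) = 83
since m = R²·173 − 83²:  R² = (6889 + 1588) / 173 = 49
R = √49 = 7  ⇒  r_B = 7 − 4 = 3

rB=3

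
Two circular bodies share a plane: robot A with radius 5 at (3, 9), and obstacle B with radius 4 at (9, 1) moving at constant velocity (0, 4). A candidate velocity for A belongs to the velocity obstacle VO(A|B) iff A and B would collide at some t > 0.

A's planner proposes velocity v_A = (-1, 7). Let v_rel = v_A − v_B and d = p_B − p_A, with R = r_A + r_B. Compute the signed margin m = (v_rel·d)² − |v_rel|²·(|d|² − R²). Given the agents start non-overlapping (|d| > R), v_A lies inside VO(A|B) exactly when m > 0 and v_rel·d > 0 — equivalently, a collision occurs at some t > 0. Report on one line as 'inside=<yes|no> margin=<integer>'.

d = (6, -8),  |d|² = 100;  R = 5+4 = 9,  c = 100−9² = 19
v_rel = (-1, 3),  |v_rel|² = 10;  v_rel·d = (-1)·(6) + (3)·(-8) = -30
10·t² + 60·t + 19 = 0  ⇒  m = (-30)² − 10·19 = 710
m = 710 > 0,  v_rel·d = -30 < 0  ⇒  outside

inside=no margin=710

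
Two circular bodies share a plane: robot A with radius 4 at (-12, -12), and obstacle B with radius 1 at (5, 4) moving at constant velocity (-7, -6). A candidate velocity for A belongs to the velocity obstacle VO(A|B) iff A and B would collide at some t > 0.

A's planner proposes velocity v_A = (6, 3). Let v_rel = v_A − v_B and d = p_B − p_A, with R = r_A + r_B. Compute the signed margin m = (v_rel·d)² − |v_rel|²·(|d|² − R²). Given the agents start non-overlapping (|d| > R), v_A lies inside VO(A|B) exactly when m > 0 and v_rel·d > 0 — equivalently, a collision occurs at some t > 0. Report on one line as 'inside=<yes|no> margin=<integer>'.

d = (17, 16),  |d|² = 545;  R = 4+1 = 5,  c = 545−5² = 520
v_rel = (13, 9),  |v_rel|² = 250;  v_rel·d = (13)·(17) + (9)·(16) = 365
250·t² − 730·t + 520 = 0  ⇒  m = 365² − 250·520 = 3225
m = 3225 > 0,  v_rel·d = 365 > 0  ⇒  inside

inside=yes margin=3225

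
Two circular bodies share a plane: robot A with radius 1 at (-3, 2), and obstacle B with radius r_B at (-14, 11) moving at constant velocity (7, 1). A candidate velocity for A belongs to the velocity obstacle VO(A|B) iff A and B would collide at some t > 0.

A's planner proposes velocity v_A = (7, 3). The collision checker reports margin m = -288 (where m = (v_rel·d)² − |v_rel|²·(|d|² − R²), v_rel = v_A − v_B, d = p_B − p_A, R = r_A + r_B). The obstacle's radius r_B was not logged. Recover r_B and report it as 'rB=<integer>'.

m = -288
d = (-11, 9);  v_rel = (0, 2),  |v_rel|² = 4
v_rel×d = (0)·(9) − (2)·(-11) = 22
since m = R²·4 − 22²:  R² = (484 + -288) / 4 = 49
R = √49 = 7  ⇒  r_B = 7 − 1 = 6

rB=6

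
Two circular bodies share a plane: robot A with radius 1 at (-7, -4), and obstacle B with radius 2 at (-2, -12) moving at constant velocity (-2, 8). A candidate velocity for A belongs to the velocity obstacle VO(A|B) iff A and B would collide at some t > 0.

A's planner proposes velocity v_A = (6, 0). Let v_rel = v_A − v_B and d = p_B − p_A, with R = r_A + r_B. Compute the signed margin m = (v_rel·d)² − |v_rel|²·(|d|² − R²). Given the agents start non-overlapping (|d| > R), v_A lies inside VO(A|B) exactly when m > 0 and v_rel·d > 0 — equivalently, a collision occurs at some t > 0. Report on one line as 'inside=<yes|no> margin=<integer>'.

d = (5, -8),  |d|² = 89;  R = 1+2 = 3,  c = 89−3² = 80
v_rel = (8, -8),  |v_rel|² = 128;  v_rel·d = (8)·(5) + (-8)·(-8) = 104
128·t² − 208·t + 80 = 0  ⇒  m = 104² − 128·80 = 576
m = 576 > 0,  v_rel·d = 104 > 0  ⇒  inside

inside=yes margin=576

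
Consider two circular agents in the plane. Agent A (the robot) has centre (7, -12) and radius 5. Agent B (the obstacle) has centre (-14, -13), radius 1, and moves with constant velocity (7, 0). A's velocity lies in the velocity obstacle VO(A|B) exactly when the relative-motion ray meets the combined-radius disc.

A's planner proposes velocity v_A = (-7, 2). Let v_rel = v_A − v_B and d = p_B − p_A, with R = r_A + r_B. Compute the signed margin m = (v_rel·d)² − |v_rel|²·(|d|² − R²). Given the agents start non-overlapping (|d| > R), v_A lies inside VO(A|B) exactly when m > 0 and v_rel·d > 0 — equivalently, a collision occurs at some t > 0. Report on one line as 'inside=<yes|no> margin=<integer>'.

d = (-21, -1),  |d|² = 442;  R = 5+1 = 6,  c = 442−6² = 406
v_rel = (-14, 2),  |v_rel|² = 200;  v_rel·d = (-14)·(-21) + (2)·(-1) = 292
200·t² − 584·t + 406 = 0  ⇒  m = 292² − 200·406 = 4064
m = 4064 > 0,  v_rel·d = 292 > 0  ⇒  inside

inside=yes margin=4064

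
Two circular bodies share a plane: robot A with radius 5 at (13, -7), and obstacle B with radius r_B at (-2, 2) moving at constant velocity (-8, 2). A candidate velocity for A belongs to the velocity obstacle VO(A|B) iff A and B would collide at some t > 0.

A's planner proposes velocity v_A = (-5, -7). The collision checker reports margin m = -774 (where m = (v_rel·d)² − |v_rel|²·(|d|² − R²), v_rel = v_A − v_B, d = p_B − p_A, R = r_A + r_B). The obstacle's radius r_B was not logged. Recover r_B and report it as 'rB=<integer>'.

m = -774
d = (-15, 9);  v_rel = (3, -9),  |v_rel|² = 90
v_rel×d = (3)·(9) − (-9)·(-15) = -108
since m = R²·90 − (-108)²:  R² = (11664 + -774) / 90 = 121
R = √121 = 11  ⇒  r_B = 11 − 5 = 6

rB=6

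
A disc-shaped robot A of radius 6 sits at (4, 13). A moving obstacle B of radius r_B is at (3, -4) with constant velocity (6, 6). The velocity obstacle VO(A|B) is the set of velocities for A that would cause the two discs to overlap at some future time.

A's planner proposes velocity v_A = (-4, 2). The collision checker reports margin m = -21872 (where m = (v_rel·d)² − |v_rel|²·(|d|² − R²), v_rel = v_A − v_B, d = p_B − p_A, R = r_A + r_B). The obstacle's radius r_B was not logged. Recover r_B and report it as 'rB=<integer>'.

m = -21872
d = (-1, -17);  v_rel = (-10, -4),  |v_rel|² = 116
v_rel×d = (-10)·(-17) − (-4)·(-1) = 166
since m = R²·116 − 166²:  R² = (27556 + -21872) / 116 = 49
R = √49 = 7  ⇒  r_B = 7 − 6 = 1

rB=1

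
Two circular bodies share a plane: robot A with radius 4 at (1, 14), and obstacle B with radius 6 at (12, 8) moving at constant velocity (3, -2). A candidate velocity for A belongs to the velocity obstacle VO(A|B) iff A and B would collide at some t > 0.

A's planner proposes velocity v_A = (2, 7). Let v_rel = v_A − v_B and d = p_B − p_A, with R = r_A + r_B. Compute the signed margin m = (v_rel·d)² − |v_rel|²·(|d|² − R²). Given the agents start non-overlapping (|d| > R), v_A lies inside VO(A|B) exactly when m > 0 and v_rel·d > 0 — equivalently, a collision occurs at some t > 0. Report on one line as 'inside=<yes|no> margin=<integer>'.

d = (11, -6),  |d|² = 157;  R = 4+6 = 10,  c = 157−10² = 57
v_rel = (-1, 9),  |v_rel|² = 82;  v_rel·d = (-1)·(11) + (9)·(-6) = -65
82·t² + 130·t + 57 = 0  ⇒  m = (-65)² − 82·57 = -449
m = -449 < 0,  v_rel·d = -65 < 0  ⇒  outside

inside=no margin=-449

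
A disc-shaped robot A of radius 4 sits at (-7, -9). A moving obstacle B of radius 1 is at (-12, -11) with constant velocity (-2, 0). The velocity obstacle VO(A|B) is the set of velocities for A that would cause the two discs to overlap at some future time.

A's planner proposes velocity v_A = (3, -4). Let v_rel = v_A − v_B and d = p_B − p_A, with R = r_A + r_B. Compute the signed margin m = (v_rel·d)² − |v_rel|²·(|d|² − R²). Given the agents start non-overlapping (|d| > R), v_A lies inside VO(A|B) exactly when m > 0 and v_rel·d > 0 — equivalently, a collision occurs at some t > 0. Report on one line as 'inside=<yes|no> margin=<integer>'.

d = (-5, -2),  |d|² = 29;  R = 4+1 = 5,  c = 29−5² = 4
v_rel = (5, -4),  |v_rel|² = 41;  v_rel·d = (5)·(-5) + (-4)·(-2) = -17
41·t² + 34·t + 4 = 0  ⇒  m = (-17)² − 41·4 = 125
m = 125 > 0,  v_rel·d = -17 < 0  ⇒  outside

inside=no margin=125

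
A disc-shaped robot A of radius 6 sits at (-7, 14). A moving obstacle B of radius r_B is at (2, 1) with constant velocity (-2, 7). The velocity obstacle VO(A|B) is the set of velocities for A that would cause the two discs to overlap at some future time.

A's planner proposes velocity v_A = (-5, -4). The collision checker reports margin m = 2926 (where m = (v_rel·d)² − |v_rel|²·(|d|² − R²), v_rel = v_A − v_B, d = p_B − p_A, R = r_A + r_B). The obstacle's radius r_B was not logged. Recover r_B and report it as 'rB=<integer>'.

m = 2926
d = (9, -13);  v_rel = (-3, -11),  |v_rel|² = 130
v_rel×d = (-3)·(-13) − (-11)·(9) = 138
since m = R²·130 − 138²:  R² = (19044 + 2926) / 130 = 169
R = √169 = 13  ⇒  r_B = 13 − 6 = 7

rB=7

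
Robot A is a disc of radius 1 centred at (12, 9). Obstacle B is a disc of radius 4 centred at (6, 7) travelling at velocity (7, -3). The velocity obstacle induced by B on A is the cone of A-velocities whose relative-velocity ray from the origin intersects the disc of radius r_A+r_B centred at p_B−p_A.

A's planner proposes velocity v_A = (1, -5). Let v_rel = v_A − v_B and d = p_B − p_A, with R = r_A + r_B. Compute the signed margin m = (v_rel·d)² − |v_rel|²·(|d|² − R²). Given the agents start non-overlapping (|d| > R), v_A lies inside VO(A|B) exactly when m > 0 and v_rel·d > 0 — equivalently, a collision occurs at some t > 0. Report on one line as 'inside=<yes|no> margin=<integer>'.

d = (-6, -2),  |d|² = 40;  R = 1+4 = 5,  c = 40−5² = 15
v_rel = (-6, -2),  |v_rel|² = 40;  v_rel·d = (-6)·(-6) + (-2)·(-2) = 40
40·t² − 80·t + 15 = 0  ⇒  m = 40² − 40·15 = 1000
m = 1000 > 0,  v_rel·d = 40 > 0  ⇒  inside

inside=yes margin=1000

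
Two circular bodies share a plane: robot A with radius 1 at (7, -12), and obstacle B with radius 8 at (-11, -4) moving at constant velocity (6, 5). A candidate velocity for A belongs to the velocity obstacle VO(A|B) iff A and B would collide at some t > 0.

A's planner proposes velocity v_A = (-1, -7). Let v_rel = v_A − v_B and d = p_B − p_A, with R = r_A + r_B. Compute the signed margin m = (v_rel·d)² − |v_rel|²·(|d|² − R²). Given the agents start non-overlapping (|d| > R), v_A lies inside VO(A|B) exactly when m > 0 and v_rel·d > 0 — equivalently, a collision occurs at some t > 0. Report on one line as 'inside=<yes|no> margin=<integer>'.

d = (-18, 8),  |d|² = 388;  R = 1+8 = 9,  c = 388−9² = 307
v_rel = (-7, -12),  |v_rel|² = 193;  v_rel·d = (-7)·(-18) + (-12)·(8) = 30
193·t² − 60·t + 307 = 0  ⇒  m = 30² − 193·307 = -58351
m = -58351 < 0,  v_rel·d = 30 > 0  ⇒  outside

inside=no margin=-58351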